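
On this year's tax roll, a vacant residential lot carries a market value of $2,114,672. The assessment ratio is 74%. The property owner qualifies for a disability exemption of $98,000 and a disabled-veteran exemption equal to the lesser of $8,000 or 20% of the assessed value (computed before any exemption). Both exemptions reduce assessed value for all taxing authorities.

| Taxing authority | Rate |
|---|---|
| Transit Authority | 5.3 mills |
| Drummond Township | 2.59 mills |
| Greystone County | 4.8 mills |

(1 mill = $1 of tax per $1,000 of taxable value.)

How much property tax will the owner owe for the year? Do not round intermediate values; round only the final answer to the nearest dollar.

Assessed value = $2,114,672 × 0.74 = $1,564,857.28
Disabled-veteran exemption = min($8,000, 20% × $1,564,857.28) = min($8,000, $312,971.456) = $8,000 (dollar cap binds)
Taxable value = $1,564,857.28 − $98,000 − $8,000 = $1,458,857.28
Transit Authority: $1,458,857.28 × 0.0053 = $7,731.943584
Drummond Township: $1,458,857.28 × 0.00259 = $3,778.4403552
Greystone County: $1,458,857.28 × 0.0048 = $7,002.514944
Total = $18,512.8988832

$18,513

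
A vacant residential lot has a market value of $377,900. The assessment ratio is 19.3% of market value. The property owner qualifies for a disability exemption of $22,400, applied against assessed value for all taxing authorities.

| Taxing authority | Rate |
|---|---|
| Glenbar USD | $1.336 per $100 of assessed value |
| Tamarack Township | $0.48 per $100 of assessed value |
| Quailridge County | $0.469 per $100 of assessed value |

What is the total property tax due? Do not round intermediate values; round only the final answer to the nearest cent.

$1,154.72

Assessed value = $377,900 × 0.193 = $72,934.7
Taxable value = $72,934.7 − $22,400 = $50,534.7
Glenbar USD: $50,534.7 × 0.01336 = $675.143592
Tamarack Township: $50,534.7 × 0.0048 = $242.56656
Quailridge County: $50,534.7 × 0.00469 = $237.007743
Total = $675.143592 + $242.56656 + $237.007743 = $1,154.717895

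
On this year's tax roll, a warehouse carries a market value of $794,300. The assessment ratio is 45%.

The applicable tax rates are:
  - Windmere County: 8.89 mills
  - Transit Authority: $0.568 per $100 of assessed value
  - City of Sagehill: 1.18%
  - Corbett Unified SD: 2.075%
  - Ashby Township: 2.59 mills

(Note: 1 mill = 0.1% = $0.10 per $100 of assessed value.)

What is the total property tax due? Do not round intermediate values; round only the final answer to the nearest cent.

Assessed value = $794,300 × 0.45 = $357,435
Windmere County: $357,435 × 0.00889 = $3,177.59715
Transit Authority: $357,435 × 0.00568 = $2,030.2308
City of Sagehill: $357,435 × 0.0118 = $4,217.733
Corbett Unified SD: $357,435 × 0.02075 = $7,416.77625
Ashby Township: $357,435 × 0.00259 = $925.75665
Total = $17,768.09385

$17,768.09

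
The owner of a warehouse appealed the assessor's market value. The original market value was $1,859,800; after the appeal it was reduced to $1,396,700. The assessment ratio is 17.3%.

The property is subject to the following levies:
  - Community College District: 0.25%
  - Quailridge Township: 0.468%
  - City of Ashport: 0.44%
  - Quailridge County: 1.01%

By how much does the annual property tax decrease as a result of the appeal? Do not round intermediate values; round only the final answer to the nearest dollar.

$1,737

Old assessed value = $1,859,800 × 0.173 = $321,745.4
New assessed value = $1,396,700 × 0.173 = $241,629.1
Combined rate = 0.0025 + 0.00468 + 0.0044 + 0.0101 = 0.02168
Old tax = $321,745.4 × 0.02168 = $6,975.440272
New tax = $241,629.1 × 0.02168 = $5,238.518888
Reduction = $6,975.440272 − $5,238.518888 = $1,736.921384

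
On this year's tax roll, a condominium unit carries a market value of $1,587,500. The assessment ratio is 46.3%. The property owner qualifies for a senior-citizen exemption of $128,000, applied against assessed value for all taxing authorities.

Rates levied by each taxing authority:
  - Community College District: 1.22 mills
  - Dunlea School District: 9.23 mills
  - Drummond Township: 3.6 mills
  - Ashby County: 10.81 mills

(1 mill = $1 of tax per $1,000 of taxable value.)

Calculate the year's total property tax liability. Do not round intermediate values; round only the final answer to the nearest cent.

$15,090.33

Assessed value = $1,587,500 × 0.463 = $735,012.5
Taxable value = $735,012.5 − $128,000 = $607,012.5
Community College District: $607,012.5 × 0.00122 = $740.55525
Dunlea School District: $607,012.5 × 0.00923 = $5,602.725375
Drummond Township: $607,012.5 × 0.0036 = $2,185.245
Ashby County: $607,012.5 × 0.01081 = $6,561.805125
Total = $740.55525 + $5,602.725375 + $2,185.245 + $6,561.805125 = $15,090.33075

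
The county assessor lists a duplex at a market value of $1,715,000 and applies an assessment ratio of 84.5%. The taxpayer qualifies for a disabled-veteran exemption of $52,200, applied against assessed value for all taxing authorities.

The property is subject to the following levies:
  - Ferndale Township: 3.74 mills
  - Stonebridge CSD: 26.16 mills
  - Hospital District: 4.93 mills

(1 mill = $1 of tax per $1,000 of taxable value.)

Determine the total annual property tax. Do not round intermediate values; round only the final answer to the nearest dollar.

Assessed value = $1,715,000 × 0.845 = $1,449,175
Taxable value = $1,449,175 − $52,200 = $1,396,975
Ferndale Township: $1,396,975 × 0.00374 = $5,224.6865
Stonebridge CSD: $1,396,975 × 0.02616 = $36,544.866
Hospital District: $1,396,975 × 0.00493 = $6,887.08675
Total = $5,224.6865 + $36,544.866 + $6,887.08675 = $48,656.63925

$48,657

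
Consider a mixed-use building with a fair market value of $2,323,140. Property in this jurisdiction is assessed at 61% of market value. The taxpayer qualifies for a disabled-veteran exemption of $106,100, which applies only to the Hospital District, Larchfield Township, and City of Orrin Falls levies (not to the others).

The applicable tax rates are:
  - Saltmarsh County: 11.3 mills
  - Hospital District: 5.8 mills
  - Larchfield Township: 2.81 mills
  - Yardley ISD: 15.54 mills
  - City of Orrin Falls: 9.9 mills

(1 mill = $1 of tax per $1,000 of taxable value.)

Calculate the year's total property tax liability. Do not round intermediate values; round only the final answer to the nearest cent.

Assessed value = $2,323,140 × 0.61 = $1,417,115.4
Saltmarsh County: $1,417,115.4 × 0.0113 = $16,013.40402
Hospital District: ($1,417,115.4 − $106,100) × 0.0058 = $1,311,015.4 × 0.0058 = $7,603.88932
Larchfield Township: ($1,417,115.4 − $106,100) × 0.00281 = $1,311,015.4 × 0.00281 = $3,683.953274
Yardley ISD: $1,417,115.4 × 0.01554 = $22,021.973316
City of Orrin Falls: ($1,417,115.4 − $106,100) × 0.0099 = $1,311,015.4 × 0.0099 = $12,979.05246
Total = $62,302.27239

$62,302.27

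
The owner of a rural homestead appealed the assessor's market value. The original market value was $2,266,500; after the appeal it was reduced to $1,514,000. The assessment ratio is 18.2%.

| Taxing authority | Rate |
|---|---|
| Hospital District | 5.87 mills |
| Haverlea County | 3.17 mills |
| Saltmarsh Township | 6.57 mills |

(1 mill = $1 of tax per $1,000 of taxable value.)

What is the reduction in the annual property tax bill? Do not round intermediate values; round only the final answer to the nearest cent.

$2,137.87

Old assessed value = $2,266,500 × 0.182 = $412,503
New assessed value = $1,514,000 × 0.182 = $275,548
Combined rate = 0.00587 + 0.00317 + 0.00657 = 0.01561
Old tax = $412,503 × 0.01561 = $6,439.17183
New tax = $275,548 × 0.01561 = $4,301.30428
Reduction = $6,439.17183 − $4,301.30428 = $2,137.86755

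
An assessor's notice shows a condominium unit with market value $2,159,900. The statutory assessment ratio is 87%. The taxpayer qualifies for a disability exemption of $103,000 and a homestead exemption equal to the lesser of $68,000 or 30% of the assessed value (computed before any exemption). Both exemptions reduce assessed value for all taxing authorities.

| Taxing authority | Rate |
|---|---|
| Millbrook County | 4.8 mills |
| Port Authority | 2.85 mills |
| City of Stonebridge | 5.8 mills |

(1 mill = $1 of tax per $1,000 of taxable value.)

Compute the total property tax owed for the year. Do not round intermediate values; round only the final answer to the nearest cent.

Assessed value = $2,159,900 × 0.87 = $1,879,113
Homestead exemption = min($68,000, 30% × $1,879,113) = min($68,000, $563,733.9) = $68,000 (dollar cap binds)
Taxable value = $1,879,113 − $103,000 − $68,000 = $1,708,113
Millbrook County: $1,708,113 × 0.0048 = $8,198.9424
Port Authority: $1,708,113 × 0.00285 = $4,868.12205
City of Stonebridge: $1,708,113 × 0.0058 = $9,907.0554
Total = $22,974.11985

$22,974.12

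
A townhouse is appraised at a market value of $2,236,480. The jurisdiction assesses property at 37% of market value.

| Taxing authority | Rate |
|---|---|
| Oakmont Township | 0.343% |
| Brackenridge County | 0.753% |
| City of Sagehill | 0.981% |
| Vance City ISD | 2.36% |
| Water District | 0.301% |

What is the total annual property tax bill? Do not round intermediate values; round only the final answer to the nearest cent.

Assessed value = $2,236,480 × 0.37 = $827,497.6
Oakmont Township: $827,497.6 × 0.00343 = $2,838.316768
Brackenridge County: $827,497.6 × 0.00753 = $6,231.056928
City of Sagehill: $827,497.6 × 0.00981 = $8,117.751456
Vance City ISD: $827,497.6 × 0.0236 = $19,528.94336
Water District: $827,497.6 × 0.00301 = $2,490.767776
Total = $2,838.316768 + $6,231.056928 + $8,117.751456 + $19,528.94336 + $2,490.767776 = $39,206.836288

$39,206.84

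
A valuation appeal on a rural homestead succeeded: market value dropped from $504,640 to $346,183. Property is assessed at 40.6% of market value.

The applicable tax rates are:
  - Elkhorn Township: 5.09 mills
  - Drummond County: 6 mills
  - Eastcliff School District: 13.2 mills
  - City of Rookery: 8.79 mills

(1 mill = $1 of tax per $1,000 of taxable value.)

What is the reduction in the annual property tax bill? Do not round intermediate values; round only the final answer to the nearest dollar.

$2,128

Old assessed value = $504,640 × 0.406 = $204,883.84
New assessed value = $346,183 × 0.406 = $140,550.298
Combined rate = 0.00509 + 0.006 + 0.0132 + 0.00879 = 0.03308
Old tax = $204,883.84 × 0.03308 = $6,777.5574272
New tax = $140,550.298 × 0.03308 = $4,649.40385784
Reduction = $6,777.5574272 − $4,649.40385784 = $2,128.15356936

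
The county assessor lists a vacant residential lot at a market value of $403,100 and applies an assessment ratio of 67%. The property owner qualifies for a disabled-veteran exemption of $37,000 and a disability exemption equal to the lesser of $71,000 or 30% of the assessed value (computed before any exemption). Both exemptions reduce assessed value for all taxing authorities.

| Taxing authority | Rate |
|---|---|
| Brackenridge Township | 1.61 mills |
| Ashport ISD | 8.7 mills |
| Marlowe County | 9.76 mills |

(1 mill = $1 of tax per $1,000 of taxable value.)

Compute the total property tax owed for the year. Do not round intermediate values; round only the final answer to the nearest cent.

Assessed value = $403,100 × 0.67 = $270,077
Disability exemption = min($71,000, 30% × $270,077) = min($71,000, $81,023.1) = $71,000 (dollar cap binds)
Taxable value = $270,077 − $37,000 − $71,000 = $162,077
Brackenridge Township: $162,077 × 0.00161 = $260.94397
Ashport ISD: $162,077 × 0.0087 = $1,410.0699
Marlowe County: $162,077 × 0.00976 = $1,581.87152
Total = $3,252.88539

$3,252.89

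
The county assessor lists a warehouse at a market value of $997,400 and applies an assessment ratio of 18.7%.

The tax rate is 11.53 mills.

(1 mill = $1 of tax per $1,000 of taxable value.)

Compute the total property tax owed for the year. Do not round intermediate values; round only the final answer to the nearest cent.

Assessed value = $997,400 × 0.187 = $186,513.8
Tax = $186,513.8 × 0.01153 = $2,150.504114

$2,150.50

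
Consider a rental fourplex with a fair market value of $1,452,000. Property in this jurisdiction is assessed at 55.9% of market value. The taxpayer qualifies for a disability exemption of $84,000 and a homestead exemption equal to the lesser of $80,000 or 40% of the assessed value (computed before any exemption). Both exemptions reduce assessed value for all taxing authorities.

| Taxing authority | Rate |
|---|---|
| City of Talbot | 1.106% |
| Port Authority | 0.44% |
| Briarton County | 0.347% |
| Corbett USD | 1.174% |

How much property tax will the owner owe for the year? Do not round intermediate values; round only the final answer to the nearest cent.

Assessed value = $1,452,000 × 0.559 = $811,668
Homestead exemption = min($80,000, 40% × $811,668) = min($80,000, $324,667.2) = $80,000 (dollar cap binds)
Taxable value = $811,668 − $84,000 − $80,000 = $647,668
City of Talbot: $647,668 × 0.01106 = $7,163.20808
Port Authority: $647,668 × 0.0044 = $2,849.7392
Briarton County: $647,668 × 0.00347 = $2,247.40796
Corbett USD: $647,668 × 0.01174 = $7,603.62232
Total = $19,863.97756

$19,863.98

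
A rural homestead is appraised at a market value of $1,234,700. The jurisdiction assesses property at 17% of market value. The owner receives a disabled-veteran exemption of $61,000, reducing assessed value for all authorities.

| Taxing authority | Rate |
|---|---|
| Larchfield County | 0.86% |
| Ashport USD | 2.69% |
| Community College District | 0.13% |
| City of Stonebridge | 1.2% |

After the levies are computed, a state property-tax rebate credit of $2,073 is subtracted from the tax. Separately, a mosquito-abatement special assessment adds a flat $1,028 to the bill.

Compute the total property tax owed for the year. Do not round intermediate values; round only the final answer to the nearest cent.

Assessed value = $1,234,700 × 0.17 = $209,899
Taxable value = $209,899 − $61,000 = $148,899
Larchfield County: $148,899 × 0.0086 = $1,280.5314
Ashport USD: $148,899 × 0.0269 = $4,005.3831
Community College District: $148,899 × 0.0013 = $193.5687
City of Stonebridge: $148,899 × 0.012 = $1,786.788
Levies subtotal = $7,266.2712
After credit = $7,266.2712 − $2,073 = $5,193.2712
Total = $5,193.2712 + $1,028 = $6,221.2712

$6,221.27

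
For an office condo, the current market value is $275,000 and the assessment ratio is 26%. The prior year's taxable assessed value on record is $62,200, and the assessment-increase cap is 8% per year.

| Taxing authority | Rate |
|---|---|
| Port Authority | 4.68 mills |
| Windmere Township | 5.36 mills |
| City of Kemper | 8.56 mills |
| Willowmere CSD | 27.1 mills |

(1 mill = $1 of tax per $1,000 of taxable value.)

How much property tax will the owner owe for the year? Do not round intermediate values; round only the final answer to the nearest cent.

Uncapped assessed value = $275,000 × 0.26 = $71,500
Cap limit = $62,200 × 1.08 = $67,176
Taxable assessed value = min($71,500, $67,176) = $67,176 (cap binds)
Port Authority: $67,176 × 0.00468 = $314.38368
Windmere Township: $67,176 × 0.00536 = $360.06336
City of Kemper: $67,176 × 0.00856 = $575.02656
Willowmere CSD: $67,176 × 0.0271 = $1,820.4696
Total = $3,069.9432

$3,069.94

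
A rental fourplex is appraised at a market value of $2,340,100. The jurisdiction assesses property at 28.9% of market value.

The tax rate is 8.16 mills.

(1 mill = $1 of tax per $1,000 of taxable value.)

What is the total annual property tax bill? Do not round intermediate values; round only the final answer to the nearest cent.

Assessed value = $2,340,100 × 0.289 = $676,288.9
Tax = $676,288.9 × 0.00816 = $5,518.517424

$5,518.52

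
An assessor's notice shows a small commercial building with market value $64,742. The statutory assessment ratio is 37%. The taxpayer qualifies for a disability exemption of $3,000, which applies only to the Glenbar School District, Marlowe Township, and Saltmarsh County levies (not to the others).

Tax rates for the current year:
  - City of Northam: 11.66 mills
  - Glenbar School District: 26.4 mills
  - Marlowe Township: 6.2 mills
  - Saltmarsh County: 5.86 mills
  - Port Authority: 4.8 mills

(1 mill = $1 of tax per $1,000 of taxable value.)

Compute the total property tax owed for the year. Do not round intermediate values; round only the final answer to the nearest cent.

Assessed value = $64,742 × 0.37 = $23,954.54
City of Northam: $23,954.54 × 0.01166 = $279.3099364
Glenbar School District: ($23,954.54 − $3,000) × 0.0264 = $20,954.54 × 0.0264 = $553.199856
Marlowe Township: ($23,954.54 − $3,000) × 0.0062 = $20,954.54 × 0.0062 = $129.918148
Saltmarsh County: ($23,954.54 − $3,000) × 0.00586 = $20,954.54 × 0.00586 = $122.7936044
Port Authority: $23,954.54 × 0.0048 = $114.981792
Total = $1,200.2033368

$1,200.20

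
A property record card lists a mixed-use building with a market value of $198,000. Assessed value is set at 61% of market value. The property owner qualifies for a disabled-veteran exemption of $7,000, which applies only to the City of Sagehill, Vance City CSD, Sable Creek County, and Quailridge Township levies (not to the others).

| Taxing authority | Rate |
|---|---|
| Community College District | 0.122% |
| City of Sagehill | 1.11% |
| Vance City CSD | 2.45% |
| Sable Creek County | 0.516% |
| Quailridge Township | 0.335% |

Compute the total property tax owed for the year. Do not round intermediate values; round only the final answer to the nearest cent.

$5,166.19

Assessed value = $198,000 × 0.61 = $120,780
Community College District: $120,780 × 0.00122 = $147.3516
City of Sagehill: ($120,780 − $7,000) × 0.0111 = $113,780 × 0.0111 = $1,262.958
Vance City CSD: ($120,780 − $7,000) × 0.0245 = $113,780 × 0.0245 = $2,787.61
Sable Creek County: ($120,780 − $7,000) × 0.00516 = $113,780 × 0.00516 = $587.1048
Quailridge Township: ($120,780 − $7,000) × 0.00335 = $113,780 × 0.00335 = $381.163
Total = $5,166.1874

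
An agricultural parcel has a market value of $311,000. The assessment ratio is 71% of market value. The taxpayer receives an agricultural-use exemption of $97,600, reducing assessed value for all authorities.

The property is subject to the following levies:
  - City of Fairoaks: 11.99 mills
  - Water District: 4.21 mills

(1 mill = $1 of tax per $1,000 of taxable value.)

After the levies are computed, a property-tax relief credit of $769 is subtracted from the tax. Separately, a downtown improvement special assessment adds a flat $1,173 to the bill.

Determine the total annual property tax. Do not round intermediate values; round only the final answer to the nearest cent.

$2,400.00

Assessed value = $311,000 × 0.71 = $220,810
Taxable value = $220,810 − $97,600 = $123,210
City of Fairoaks: $123,210 × 0.01199 = $1,477.2879
Water District: $123,210 × 0.00421 = $518.7141
Levies subtotal = $1,996.002
After credit = $1,996.002 − $769 = $1,227.002
Total = $1,227.002 + $1,173 = $2,400.002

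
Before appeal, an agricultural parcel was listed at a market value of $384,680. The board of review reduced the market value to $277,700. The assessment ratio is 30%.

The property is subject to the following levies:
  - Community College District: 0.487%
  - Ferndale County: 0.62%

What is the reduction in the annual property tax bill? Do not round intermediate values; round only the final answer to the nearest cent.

$355.28

Old assessed value = $384,680 × 0.3 = $115,404
New assessed value = $277,700 × 0.3 = $83,310
Combined rate = 0.00487 + 0.0062 = 0.01107
Old tax = $115,404 × 0.01107 = $1,277.52228
New tax = $83,310 × 0.01107 = $922.2417
Reduction = $1,277.52228 − $922.2417 = $355.28058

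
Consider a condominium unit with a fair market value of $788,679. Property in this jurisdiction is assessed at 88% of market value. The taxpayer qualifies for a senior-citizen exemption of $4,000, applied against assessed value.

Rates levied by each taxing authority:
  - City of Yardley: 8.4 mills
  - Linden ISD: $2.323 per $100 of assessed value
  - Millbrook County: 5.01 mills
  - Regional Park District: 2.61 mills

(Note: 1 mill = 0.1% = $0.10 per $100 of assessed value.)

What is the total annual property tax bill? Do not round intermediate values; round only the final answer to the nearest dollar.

$27,084

Assessed value = $788,679 × 0.88 = $694,037.52
Taxable value = $694,037.52 − $4,000 = $690,037.52
City of Yardley: $690,037.52 × 0.0084 = $5,796.315168
Linden ISD: $690,037.52 × 0.02323 = $16,029.5715896
Millbrook County: $690,037.52 × 0.00501 = $3,457.0879752
Regional Park District: $690,037.52 × 0.00261 = $1,800.9979272
Total = $27,083.97266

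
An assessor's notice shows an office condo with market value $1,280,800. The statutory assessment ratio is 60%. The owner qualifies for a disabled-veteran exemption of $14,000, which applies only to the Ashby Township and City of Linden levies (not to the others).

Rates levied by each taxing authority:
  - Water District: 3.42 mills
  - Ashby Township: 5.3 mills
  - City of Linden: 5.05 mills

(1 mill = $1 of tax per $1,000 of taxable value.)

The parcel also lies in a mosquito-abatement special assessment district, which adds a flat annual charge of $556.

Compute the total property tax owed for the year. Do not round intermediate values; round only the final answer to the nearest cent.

Assessed value = $1,280,800 × 0.6 = $768,480
Water District: $768,480 × 0.00342 = $2,628.2016
Ashby Township: ($768,480 − $14,000) × 0.0053 = $754,480 × 0.0053 = $3,998.744
City of Linden: ($768,480 − $14,000) × 0.00505 = $754,480 × 0.00505 = $3,810.124
Levies subtotal = $10,437.0696
Total = $10,437.0696 + $556 = $10,993.0696

$10,993.07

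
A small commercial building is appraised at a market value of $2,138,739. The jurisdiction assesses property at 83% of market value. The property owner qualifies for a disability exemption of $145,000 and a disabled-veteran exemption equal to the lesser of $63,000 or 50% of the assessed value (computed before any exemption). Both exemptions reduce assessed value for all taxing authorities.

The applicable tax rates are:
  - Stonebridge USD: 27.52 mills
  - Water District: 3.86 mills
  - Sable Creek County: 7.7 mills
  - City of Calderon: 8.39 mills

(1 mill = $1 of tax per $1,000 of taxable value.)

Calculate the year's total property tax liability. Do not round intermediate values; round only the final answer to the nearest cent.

Assessed value = $2,138,739 × 0.83 = $1,775,153.37
Disabled-veteran exemption = min($63,000, 50% × $1,775,153.37) = min($63,000, $887,576.685) = $63,000 (dollar cap binds)
Taxable value = $1,775,153.37 − $145,000 − $63,000 = $1,567,153.37
Stonebridge USD: $1,567,153.37 × 0.02752 = $43,128.0607424
Water District: $1,567,153.37 × 0.00386 = $6,049.2120082
Sable Creek County: $1,567,153.37 × 0.0077 = $12,067.080949
City of Calderon: $1,567,153.37 × 0.00839 = $13,148.4167743
Total = $74,392.7704739

$74,392.77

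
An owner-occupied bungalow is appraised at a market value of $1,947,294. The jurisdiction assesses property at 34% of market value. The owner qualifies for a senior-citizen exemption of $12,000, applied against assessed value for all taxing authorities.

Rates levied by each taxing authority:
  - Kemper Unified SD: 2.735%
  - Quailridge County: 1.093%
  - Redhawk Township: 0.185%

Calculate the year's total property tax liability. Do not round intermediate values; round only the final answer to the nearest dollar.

Assessed value = $1,947,294 × 0.34 = $662,079.96
Taxable value = $662,079.96 − $12,000 = $650,079.96
Kemper Unified SD: $650,079.96 × 0.02735 = $17,779.686906
Quailridge County: $650,079.96 × 0.01093 = $7,105.3739628
Redhawk Township: $650,079.96 × 0.00185 = $1,202.647926
Total = $17,779.686906 + $7,105.3739628 + $1,202.647926 = $26,087.7087948

$26,088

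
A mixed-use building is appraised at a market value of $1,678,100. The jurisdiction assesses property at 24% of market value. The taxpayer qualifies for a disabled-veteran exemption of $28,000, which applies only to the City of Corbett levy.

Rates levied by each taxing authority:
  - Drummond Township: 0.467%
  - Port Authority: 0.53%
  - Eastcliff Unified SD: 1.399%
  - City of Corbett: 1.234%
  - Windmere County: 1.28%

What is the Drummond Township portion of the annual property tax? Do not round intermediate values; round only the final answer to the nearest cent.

Assessed value = $1,678,100 × 0.24 = $402,744
Drummond Township taxable value = $402,744 (exemption does not apply)
Drummond Township levy = $402,744 × 0.00467 = $1,880.81448

$1,880.81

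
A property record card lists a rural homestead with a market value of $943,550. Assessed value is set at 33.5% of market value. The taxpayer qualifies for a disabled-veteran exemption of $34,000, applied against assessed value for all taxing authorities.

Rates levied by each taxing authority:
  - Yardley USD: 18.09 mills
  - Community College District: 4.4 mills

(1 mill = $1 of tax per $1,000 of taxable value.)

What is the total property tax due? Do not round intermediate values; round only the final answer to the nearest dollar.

Assessed value = $943,550 × 0.335 = $316,089.25
Taxable value = $316,089.25 − $34,000 = $282,089.25
Yardley USD: $282,089.25 × 0.01809 = $5,102.9945325
Community College District: $282,089.25 × 0.0044 = $1,241.1927
Total = $5,102.9945325 + $1,241.1927 = $6,344.1872325

$6,344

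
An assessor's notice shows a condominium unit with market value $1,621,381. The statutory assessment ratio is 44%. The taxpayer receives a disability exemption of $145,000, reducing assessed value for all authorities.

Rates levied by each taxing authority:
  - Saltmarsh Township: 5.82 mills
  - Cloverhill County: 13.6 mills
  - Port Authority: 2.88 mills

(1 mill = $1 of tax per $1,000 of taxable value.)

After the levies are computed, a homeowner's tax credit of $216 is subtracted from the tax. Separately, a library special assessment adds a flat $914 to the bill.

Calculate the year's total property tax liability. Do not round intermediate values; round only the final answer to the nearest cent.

Assessed value = $1,621,381 × 0.44 = $713,407.64
Taxable value = $713,407.64 − $145,000 = $568,407.64
Saltmarsh Township: $568,407.64 × 0.00582 = $3,308.1324648
Cloverhill County: $568,407.64 × 0.0136 = $7,730.343904
Port Authority: $568,407.64 × 0.00288 = $1,637.0140032
Levies subtotal = $12,675.490372
After credit = $12,675.490372 − $216 = $12,459.490372
Total = $12,459.490372 + $914 = $13,373.490372

$13,373.49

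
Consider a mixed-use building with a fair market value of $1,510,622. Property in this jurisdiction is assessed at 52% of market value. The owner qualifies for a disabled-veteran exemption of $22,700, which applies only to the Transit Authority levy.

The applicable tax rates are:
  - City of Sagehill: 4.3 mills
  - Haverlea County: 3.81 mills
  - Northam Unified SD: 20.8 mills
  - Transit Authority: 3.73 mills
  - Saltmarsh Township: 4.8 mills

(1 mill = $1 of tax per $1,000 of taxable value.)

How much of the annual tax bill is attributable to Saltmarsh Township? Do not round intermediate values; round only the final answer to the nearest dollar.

Assessed value = $1,510,622 × 0.52 = $785,523.44
Saltmarsh Township taxable value = $785,523.44 (exemption does not apply)
Saltmarsh Township levy = $785,523.44 × 0.0048 = $3,770.512512

$3,771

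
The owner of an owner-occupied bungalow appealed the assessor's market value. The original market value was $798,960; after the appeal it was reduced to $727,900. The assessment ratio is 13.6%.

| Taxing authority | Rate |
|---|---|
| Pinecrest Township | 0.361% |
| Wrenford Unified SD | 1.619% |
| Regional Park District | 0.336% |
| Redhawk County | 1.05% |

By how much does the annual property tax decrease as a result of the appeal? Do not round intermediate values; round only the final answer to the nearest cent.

Old assessed value = $798,960 × 0.136 = $108,658.56
New assessed value = $727,900 × 0.136 = $98,994.4
Combined rate = 0.00361 + 0.01619 + 0.00336 + 0.0105 = 0.03366
Old tax = $108,658.56 × 0.03366 = $3,657.4471296
New tax = $98,994.4 × 0.03366 = $3,332.151504
Reduction = $3,657.4471296 − $3,332.151504 = $325.2956256

$325.30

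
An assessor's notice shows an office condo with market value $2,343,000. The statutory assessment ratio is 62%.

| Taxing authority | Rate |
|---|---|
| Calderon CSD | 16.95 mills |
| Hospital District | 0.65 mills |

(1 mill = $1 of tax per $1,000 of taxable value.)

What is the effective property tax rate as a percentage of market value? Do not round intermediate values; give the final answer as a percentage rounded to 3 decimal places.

1.091%

Assessed value = $2,343,000 × 0.62 = $1,452,660
Calderon CSD: $1,452,660 × 0.01695 = $24,622.587
Hospital District: $1,452,660 × 0.00065 = $944.229
Total tax = $25,566.816
Effective rate = $25,566.816 ÷ $2,343,000 = 1.091% of market value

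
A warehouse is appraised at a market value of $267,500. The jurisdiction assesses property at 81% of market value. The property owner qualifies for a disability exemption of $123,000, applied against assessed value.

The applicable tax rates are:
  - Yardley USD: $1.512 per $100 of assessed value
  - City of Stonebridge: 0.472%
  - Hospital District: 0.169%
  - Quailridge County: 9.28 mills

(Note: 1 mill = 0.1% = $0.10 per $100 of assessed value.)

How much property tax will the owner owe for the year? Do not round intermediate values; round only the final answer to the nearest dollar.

Assessed value = $267,500 × 0.81 = $216,675
Taxable value = $216,675 − $123,000 = $93,675
Yardley USD: $93,675 × 0.01512 = $1,416.366
City of Stonebridge: $93,675 × 0.00472 = $442.146
Hospital District: $93,675 × 0.00169 = $158.31075
Quailridge County: $93,675 × 0.00928 = $869.304
Total = $2,886.12675

$2,886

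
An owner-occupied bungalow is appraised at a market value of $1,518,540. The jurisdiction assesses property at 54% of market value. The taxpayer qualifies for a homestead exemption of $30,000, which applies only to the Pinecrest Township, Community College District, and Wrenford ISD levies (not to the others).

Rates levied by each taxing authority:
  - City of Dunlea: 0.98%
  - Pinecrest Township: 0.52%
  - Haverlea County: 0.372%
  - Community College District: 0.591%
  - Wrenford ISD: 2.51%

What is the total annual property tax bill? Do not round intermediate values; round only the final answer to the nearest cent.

Assessed value = $1,518,540 × 0.54 = $820,011.6
City of Dunlea: $820,011.6 × 0.0098 = $8,036.11368
Pinecrest Township: ($820,011.6 − $30,000) × 0.0052 = $790,011.6 × 0.0052 = $4,108.06032
Haverlea County: $820,011.6 × 0.00372 = $3,050.443152
Community College District: ($820,011.6 − $30,000) × 0.00591 = $790,011.6 × 0.00591 = $4,668.968556
Wrenford ISD: ($820,011.6 − $30,000) × 0.0251 = $790,011.6 × 0.0251 = $19,829.29116
Total = $39,692.876868

$39,692.88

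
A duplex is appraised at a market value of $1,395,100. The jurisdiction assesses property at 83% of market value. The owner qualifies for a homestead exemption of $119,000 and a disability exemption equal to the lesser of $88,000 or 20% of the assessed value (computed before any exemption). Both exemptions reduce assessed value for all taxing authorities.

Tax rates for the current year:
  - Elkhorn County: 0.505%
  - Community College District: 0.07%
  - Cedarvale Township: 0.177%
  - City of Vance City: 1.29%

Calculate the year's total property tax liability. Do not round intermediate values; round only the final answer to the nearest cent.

$19,418.05

Assessed value = $1,395,100 × 0.83 = $1,157,933
Disability exemption = min($88,000, 20% × $1,157,933) = min($88,000, $231,586.6) = $88,000 (dollar cap binds)
Taxable value = $1,157,933 − $119,000 − $88,000 = $950,933
Elkhorn County: $950,933 × 0.00505 = $4,802.21165
Community College District: $950,933 × 0.0007 = $665.6531
Cedarvale Township: $950,933 × 0.00177 = $1,683.15141
City of Vance City: $950,933 × 0.0129 = $12,267.0357
Total = $19,418.05186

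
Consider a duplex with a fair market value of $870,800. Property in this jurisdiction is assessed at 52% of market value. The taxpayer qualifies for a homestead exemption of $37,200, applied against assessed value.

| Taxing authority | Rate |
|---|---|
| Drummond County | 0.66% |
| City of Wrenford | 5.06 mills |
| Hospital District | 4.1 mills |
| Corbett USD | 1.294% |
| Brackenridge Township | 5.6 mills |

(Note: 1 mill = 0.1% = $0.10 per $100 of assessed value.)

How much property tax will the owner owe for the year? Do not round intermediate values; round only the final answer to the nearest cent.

Assessed value = $870,800 × 0.52 = $452,816
Taxable value = $452,816 − $37,200 = $415,616
Drummond County: $415,616 × 0.0066 = $2,743.0656
City of Wrenford: $415,616 × 0.00506 = $2,103.01696
Hospital District: $415,616 × 0.0041 = $1,704.0256
Corbett USD: $415,616 × 0.01294 = $5,378.07104
Brackenridge Township: $415,616 × 0.0056 = $2,327.4496
Total = $14,255.6288

$14,255.63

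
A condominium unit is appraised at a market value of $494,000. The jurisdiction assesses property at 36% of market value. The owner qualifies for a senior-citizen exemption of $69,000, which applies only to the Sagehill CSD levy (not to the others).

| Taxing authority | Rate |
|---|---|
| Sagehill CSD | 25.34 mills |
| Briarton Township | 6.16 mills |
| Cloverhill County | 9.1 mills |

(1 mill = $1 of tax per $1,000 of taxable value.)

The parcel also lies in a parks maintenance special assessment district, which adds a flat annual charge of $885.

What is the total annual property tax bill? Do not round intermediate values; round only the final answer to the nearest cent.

$6,356.84

Assessed value = $494,000 × 0.36 = $177,840
Sagehill CSD: ($177,840 − $69,000) × 0.02534 = $108,840 × 0.02534 = $2,758.0056
Briarton Township: $177,840 × 0.00616 = $1,095.4944
Cloverhill County: $177,840 × 0.0091 = $1,618.344
Levies subtotal = $5,471.844
Total = $5,471.844 + $885 = $6,356.844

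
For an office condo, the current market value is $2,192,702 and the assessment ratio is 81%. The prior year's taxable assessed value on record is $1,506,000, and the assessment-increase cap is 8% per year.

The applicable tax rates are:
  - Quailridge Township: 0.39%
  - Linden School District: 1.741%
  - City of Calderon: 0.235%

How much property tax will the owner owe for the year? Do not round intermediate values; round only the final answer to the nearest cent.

Uncapped assessed value = $2,192,702 × 0.81 = $1,776,088.62
Cap limit = $1,506,000 × 1.08 = $1,626,480
Taxable assessed value = min($1,776,088.62, $1,626,480) = $1,626,480 (cap binds)
Quailridge Township: $1,626,480 × 0.0039 = $6,343.272
Linden School District: $1,626,480 × 0.01741 = $28,317.0168
City of Calderon: $1,626,480 × 0.00235 = $3,822.228
Total = $38,482.5168

$38,482.52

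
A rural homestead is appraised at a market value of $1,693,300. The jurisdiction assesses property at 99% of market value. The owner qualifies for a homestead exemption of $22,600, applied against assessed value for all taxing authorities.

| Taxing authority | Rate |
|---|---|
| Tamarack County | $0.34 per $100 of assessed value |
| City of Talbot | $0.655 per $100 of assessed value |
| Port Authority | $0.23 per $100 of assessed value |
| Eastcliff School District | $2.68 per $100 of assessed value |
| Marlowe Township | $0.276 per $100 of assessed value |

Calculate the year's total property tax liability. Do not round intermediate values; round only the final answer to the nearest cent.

$69,144.00

Assessed value = $1,693,300 × 0.99 = $1,676,367
Taxable value = $1,676,367 − $22,600 = $1,653,767
Tamarack County: $1,653,767 × 0.0034 = $5,622.8078
City of Talbot: $1,653,767 × 0.00655 = $10,832.17385
Port Authority: $1,653,767 × 0.0023 = $3,803.6641
Eastcliff School District: $1,653,767 × 0.0268 = $44,320.9556
Marlowe Township: $1,653,767 × 0.00276 = $4,564.39692
Total = $5,622.8078 + $10,832.17385 + $3,803.6641 + $44,320.9556 + $4,564.39692 = $69,143.99827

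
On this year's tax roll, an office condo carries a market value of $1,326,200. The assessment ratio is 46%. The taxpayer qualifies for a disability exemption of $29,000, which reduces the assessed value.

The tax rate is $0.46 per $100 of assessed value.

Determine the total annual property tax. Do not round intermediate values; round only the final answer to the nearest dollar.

Assessed value = $1,326,200 × 0.46 = $610,052
Taxable value = $610,052 − $29,000 = $581,052
Tax = $581,052 × 0.0046 = $2,672.8392

$2,673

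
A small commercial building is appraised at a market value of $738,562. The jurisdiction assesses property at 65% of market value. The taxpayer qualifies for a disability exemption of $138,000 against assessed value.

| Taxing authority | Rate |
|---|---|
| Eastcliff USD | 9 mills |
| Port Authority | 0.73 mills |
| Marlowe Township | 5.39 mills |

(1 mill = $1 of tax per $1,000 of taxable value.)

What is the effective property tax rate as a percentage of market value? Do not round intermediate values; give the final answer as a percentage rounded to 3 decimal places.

0.700%

Assessed value = $738,562 × 0.65 = $480,065.3
Taxable value = $480,065.3 − $138,000 = $342,065.3
Eastcliff USD: $342,065.3 × 0.009 = $3,078.5877
Port Authority: $342,065.3 × 0.00073 = $249.707669
Marlowe Township: $342,065.3 × 0.00539 = $1,843.731967
Total tax = $5,172.027336
Effective rate = $5,172.027336 ÷ $738,562 = 0.700% of market value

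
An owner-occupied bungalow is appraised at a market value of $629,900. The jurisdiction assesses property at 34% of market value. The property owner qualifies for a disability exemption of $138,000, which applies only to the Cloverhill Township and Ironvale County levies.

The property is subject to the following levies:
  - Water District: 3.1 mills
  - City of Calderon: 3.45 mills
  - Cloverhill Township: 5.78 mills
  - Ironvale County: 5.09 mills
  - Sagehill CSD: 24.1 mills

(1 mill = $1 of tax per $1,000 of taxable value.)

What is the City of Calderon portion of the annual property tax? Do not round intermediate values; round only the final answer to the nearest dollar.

$739

Assessed value = $629,900 × 0.34 = $214,166
City of Calderon taxable value = $214,166 (exemption does not apply)
City of Calderon levy = $214,166 × 0.00345 = $738.8727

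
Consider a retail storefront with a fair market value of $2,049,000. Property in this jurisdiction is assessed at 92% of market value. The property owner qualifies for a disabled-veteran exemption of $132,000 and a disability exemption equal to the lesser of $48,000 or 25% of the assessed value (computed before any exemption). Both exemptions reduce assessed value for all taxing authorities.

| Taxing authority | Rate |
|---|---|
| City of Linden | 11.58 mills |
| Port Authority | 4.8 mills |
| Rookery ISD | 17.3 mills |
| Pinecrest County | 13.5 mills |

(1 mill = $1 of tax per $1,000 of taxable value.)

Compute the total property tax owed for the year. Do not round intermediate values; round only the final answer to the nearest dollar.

$80,446

Assessed value = $2,049,000 × 0.92 = $1,885,080
Disability exemption = min($48,000, 25% × $1,885,080) = min($48,000, $471,270) = $48,000 (dollar cap binds)
Taxable value = $1,885,080 − $132,000 − $48,000 = $1,705,080
City of Linden: $1,705,080 × 0.01158 = $19,744.8264
Port Authority: $1,705,080 × 0.0048 = $8,184.384
Rookery ISD: $1,705,080 × 0.0173 = $29,497.884
Pinecrest County: $1,705,080 × 0.0135 = $23,018.58
Total = $80,445.6744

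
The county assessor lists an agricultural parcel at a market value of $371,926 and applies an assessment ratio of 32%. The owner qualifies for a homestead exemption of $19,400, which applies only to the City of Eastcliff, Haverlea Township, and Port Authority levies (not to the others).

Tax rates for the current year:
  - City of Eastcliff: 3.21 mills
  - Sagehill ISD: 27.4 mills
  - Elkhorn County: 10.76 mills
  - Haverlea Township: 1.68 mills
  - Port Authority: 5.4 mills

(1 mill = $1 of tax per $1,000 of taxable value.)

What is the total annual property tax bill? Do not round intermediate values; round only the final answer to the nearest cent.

$5,566.71

Assessed value = $371,926 × 0.32 = $119,016.32
City of Eastcliff: ($119,016.32 − $19,400) × 0.00321 = $99,616.32 × 0.00321 = $319.7683872
Sagehill ISD: $119,016.32 × 0.0274 = $3,261.047168
Elkhorn County: $119,016.32 × 0.01076 = $1,280.6156032
Haverlea Township: ($119,016.32 − $19,400) × 0.00168 = $99,616.32 × 0.00168 = $167.3554176
Port Authority: ($119,016.32 − $19,400) × 0.0054 = $99,616.32 × 0.0054 = $537.928128
Total = $5,566.714704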